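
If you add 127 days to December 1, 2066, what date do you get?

Dec has 31 days: +31 → Jan 1, 2067 (96 left).
Jan has 31 days: +31 → Feb 1, 2067 (65 left).
Feb has 28 days: +28 → Mar 1, 2067 (37 left).
Mar has 31 days: +31 → Apr 1, 2067 (6 left).
+6 → Apr 7, 2067.

April 7, 2067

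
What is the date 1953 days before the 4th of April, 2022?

−365 (one year) → Apr 4, 2021 (1588 left).
−365 (one year) → Apr 4, 2020 (1223 left).
−366 (one year; includes Feb 29, 2020) → Apr 4, 2019 (857 left).
−365 (one year) → Apr 4, 2018 (492 left).
−365 (one year) → Apr 4, 2017 (127 left).
−4 → Mar 31, 2017 (end of Mar, 31 days; 123 left).
−31 → Feb 28, 2017 (end of Feb, 28 days; 92 left).
−28 → Jan 31, 2017 (end of Jan, 31 days; 64 left).
−31 → Dec 31, 2016 (end of Dec, 31 days; 33 left).
−31 → Nov 30, 2016 (end of Nov, 30 days; 2 left).
−2 → Nov 28, 2016.

November 28, 2016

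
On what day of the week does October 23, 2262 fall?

Doomsday rule: the anchor day for the 2200s is Friday. For year 62: 62÷12 = 5 r 2, and 2÷4 = 0, so 5+2+0 = 7.
Friday + 7 ≡ Friday — that's 2262's doomsday.
In October the doomsday date is Oct 10.
Oct 23 is 13 days after Oct 10; 13 mod 7 = 6, so Friday + 6 = Thursday.

Thursday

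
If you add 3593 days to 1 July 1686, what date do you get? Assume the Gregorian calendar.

May 2, 1696

+365 (one year) → Jul 1, 1687 (3228 left).
+366 (one year; includes Feb 29, 1688) → Jul 1, 1688 (2862 left).
+365 (one year) → Jul 1, 1689 (2497 left).
+365 (one year) → Jul 1, 1690 (2132 left).
+365 (one year) → Jul 1, 1691 (1767 left).
+366 (one year; includes Feb 29, 1692) → Jul 1, 1692 (1401 left).
+365 (one year) → Jul 1, 1693 (1036 left).
+365 (one year) → Jul 1, 1694 (671 left).
+365 (one year) → Jul 1, 1695 (306 left).
Jul has 31 days: +31 → Aug 1, 1695 (275 left).
Aug has 31 days: +31 → Sep 1, 1695 (244 left).
Sep has 30 days: +30 → Oct 1, 1695 (214 left).
Oct has 31 days: +31 → Nov 1, 1695 (183 left).
Nov has 30 days: +30 → Dec 1, 1695 (153 left).
Dec has 31 days: +31 → Jan 1, 1696 (122 left).
Jan has 31 days: +31 → Feb 1, 1696 (91 left).
Feb has 29 days: +29 → Mar 1, 1696 (62 left).
Mar has 31 days: +31 → Apr 1, 1696 (31 left).
Apr has 30 days: +30 → May 1, 1696 (1 left).
+1 → May 2, 1696.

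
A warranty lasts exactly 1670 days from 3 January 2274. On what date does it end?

+365 (one year) → Jan 3, 2275 (1305 left).
+365 (one year) → Jan 3, 2276 (940 left).
+366 (one year; includes Feb 29, 2276) → Jan 3, 2277 (574 left).
+365 (one year) → Jan 3, 2278 (209 left).
Jan has 31 days: +29 → Feb 1, 2278 (180 left).
Feb has 28 days: +28 → Mar 1, 2278 (152 left).
Mar has 31 days: +31 → Apr 1, 2278 (121 left).
Apr has 30 days: +30 → May 1, 2278 (91 left).
May has 31 days: +31 → Jun 1, 2278 (60 left).
Jun has 30 days: +30 → Jul 1, 2278 (30 left).
+30 → Jul 31, 2278.

July 31, 2278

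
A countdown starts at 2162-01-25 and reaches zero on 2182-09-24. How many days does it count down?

Jan 25, 2162 → Jan 25, 2163: 365 days.
Jan 25, 2163 → Jan 25, 2164: 365 days.
Jan 25, 2164 → Jan 25, 2165: 366 days (Feb 29, 2164 is in that span).
Jan 25, 2165 → Jan 25, 2166: 365 days.
Jan 25, 2166 → Jan 25, 2167: 365 days.
Jan 25, 2167 → Jan 25, 2168: 365 days.
Jan 25, 2168 → Jan 25, 2169: 366 days (Feb 29, 2168 is in that span).
Jan 25, 2169 → Jan 25, 2170: 365 days.
Jan 25, 2170 → Jan 25, 2171: 365 days.
Jan 25, 2171 → Jan 25, 2172: 365 days.
Jan 25, 2172 → Jan 25, 2173: 366 days (Feb 29, 2172 is in that span).
Jan 25, 2173 → Jan 25, 2174: 365 days.
Jan 25, 2174 → Jan 25, 2175: 365 days.
Jan 25, 2175 → Jan 25, 2176: 365 days.
Jan 25, 2176 → Jan 25, 2177: 366 days (Feb 29, 2176 is in that span).
Jan 25, 2177 → Jan 25, 2178: 365 days.
Jan 25, 2178 → Jan 25, 2179: 365 days.
Jan 25, 2179 → Jan 25, 2180: 365 days.
Jan 25, 2180 → Jan 25, 2181: 366 days (Feb 29, 2180 is in that span).
Jan 25, 2181 → Jan 25, 2182: 365 days.
Jan 25, 2182 → Feb 25, 2182: 31 days (January has 31).
Feb 25, 2182 → Mar 25, 2182: 28 days (February has 28).
Mar 25, 2182 → Apr 25, 2182: 31 days (March has 31).
Apr 25, 2182 → May 25, 2182: 30 days (April has 30).
May 25, 2182 → Jun 25, 2182: 31 days (May has 31).
Jun 25, 2182 → Jul 25, 2182: 30 days (June has 30).
Jul 25, 2182 → Aug 25, 2182: 31 days (July has 31).
Aug 25, 2182 → Sep 24, 2182: 30 days.
Total: 7547 days.

7547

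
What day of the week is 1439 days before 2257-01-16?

Monday

First find the weekday of Jan 16, 2257. Doomsday rule: the anchor day for the 2200s is Friday. For year 57: 57÷12 = 4 r 9, and 9÷4 = 2, so 4+9+2 = 15.
Friday + 15 ≡ Saturday — that's 2257's doomsday.
In January the doomsday date is Jan 3 (2257 is not a leap year).
Jan 16 is 13 days after Jan 3; 13 mod 7 = 6, so Saturday + 6 = Friday.
1439 mod 7 = 4, so 1439 days before a Friday is Friday − 4 = Monday.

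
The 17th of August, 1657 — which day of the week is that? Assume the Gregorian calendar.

Friday

Doomsday rule: the anchor day for the 1600s is Tuesday. For year 57: 57÷12 = 4 r 9, and 9÷4 = 2, so 4+9+2 = 15.
Tuesday + 15 ≡ Wednesday — that's 1657's doomsday.
In August the doomsday date is Aug 8.
Aug 17 is 9 days after Aug 8; 9 mod 7 = 2, so Wednesday + 2 = Friday.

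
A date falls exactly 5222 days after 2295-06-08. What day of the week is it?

Saturday

First find the weekday of Jun 8, 2295. Doomsday rule: the anchor day for the 2200s is Friday. For year 95: 95÷12 = 7 r 11, and 11÷4 = 2, so 7+11+2 = 20.
Friday + 20 ≡ Thursday — that's 2295's doomsday.
In June the doomsday date is Jun 6.
Jun 8 is 2 days after Jun 6; 2 mod 7 = 2, so Thursday + 2 = Saturday.
5222 mod 7 = 0, so 5222 days after a Saturday is Saturday + 0 = Saturday.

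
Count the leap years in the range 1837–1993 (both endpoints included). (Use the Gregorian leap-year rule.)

38

Multiples of 4 in [1837,1993]: 39.
Of those, multiples of 100: 1 (not leap unless ÷400).
Multiples of 400: 0.
Leap years = 39 − 1 + 0 = 38.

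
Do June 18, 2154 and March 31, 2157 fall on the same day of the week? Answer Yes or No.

From Jun 18, 2154 to Mar 31, 2157 is 1017 days.
1017 mod 7 = 2, so they are different weekdays.
(Jun 18, 2154 is a Tuesday; Mar 31, 2157 is a Thursday.)

No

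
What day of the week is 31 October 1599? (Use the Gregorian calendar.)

Doomsday rule: the anchor day for the 1500s is Wednesday. For year 99: 99÷12 = 8 r 3, and 3÷4 = 0, so 8+3+0 = 11.
Wednesday + 11 ≡ Sunday — that's 1599's doomsday.
In October the doomsday date is Oct 10.
Oct 31 is 21 days after Oct 10; 21 mod 7 = 0, so Sunday + 0 = Sunday.

Sunday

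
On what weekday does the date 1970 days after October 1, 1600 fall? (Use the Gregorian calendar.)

Oct 1, 1600 is a Sunday.
1970 mod 7 = 3, so 1970 days after a Sunday is Sunday + 3 = Wednesday.

Wednesday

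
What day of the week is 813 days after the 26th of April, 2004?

First find the weekday of Apr 26, 2004. Doomsday rule: the anchor day for the 2000s is Tuesday. For year 04: 4÷12 = 0 r 4, and 4÷4 = 1, so 0+4+1 = 5.
Tuesday + 5 ≡ Sunday — that's 2004's doomsday.
In April the doomsday date is Apr 4.
Apr 26 is 22 days after Apr 4; 22 mod 7 = 1, so Sunday + 1 = Monday.
813 mod 7 = 1, so 813 days after a Monday is Monday + 1 = Tuesday.

Tuesday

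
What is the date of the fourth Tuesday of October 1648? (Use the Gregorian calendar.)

October 27, 1648

October 1, 1648 is a Thursday.
The first Tuesday is therefore October 6 (5 days later).
The fourth Tuesday is 6 + 3×7 = October 27.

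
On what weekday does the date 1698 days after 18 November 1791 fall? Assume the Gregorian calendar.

Tuesday

First find the weekday of Nov 18, 1791. Doomsday rule: the anchor day for the 1700s is Sunday. For year 91: 91÷12 = 7 r 7, and 7÷4 = 1, so 7+7+1 = 15.
Sunday + 15 ≡ Monday — that's 1791's doomsday.
In November the doomsday date is Nov 7.
Nov 18 is 11 days after Nov 7; 11 mod 7 = 4, so Monday + 4 = Friday.
1698 mod 7 = 4, so 1698 days after a Friday is Friday + 4 = Tuesday.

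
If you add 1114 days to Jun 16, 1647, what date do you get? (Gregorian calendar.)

+366 (one year; includes Feb 29, 1648) → Jun 16, 1648 (748 left).
+365 (one year) → Jun 16, 1649 (383 left).
Jun has 30 days: +15 → Jul 1, 1649 (368 left).
Jul has 31 days: +31 → Aug 1, 1649 (337 left).
Aug has 31 days: +31 → Sep 1, 1649 (306 left).
Sep has 30 days: +30 → Oct 1, 1649 (276 left).
Oct has 31 days: +31 → Nov 1, 1649 (245 left).
Nov has 30 days: +30 → Dec 1, 1649 (215 left).
Dec has 31 days: +31 → Jan 1, 1650 (184 left).
Jan has 31 days: +31 → Feb 1, 1650 (153 left).
Feb has 28 days: +28 → Mar 1, 1650 (125 left).
Mar has 31 days: +31 → Apr 1, 1650 (94 left).
Apr has 30 days: +30 → May 1, 1650 (64 left).
May has 31 days: +31 → Jun 1, 1650 (33 left).
Jun has 30 days: +30 → Jul 1, 1650 (3 left).
+3 → Jul 4, 1650.

July 4, 1650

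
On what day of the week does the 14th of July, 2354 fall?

Wednesday

Doomsday rule: the anchor day for the 2300s is Wednesday. For year 54: 54÷12 = 4 r 6, and 6÷4 = 1, so 4+6+1 = 11.
Wednesday + 11 ≡ Sunday — that's 2354's doomsday.
In July the doomsday date is Jul 11.
Jul 14 is 3 days after Jul 11; 3 mod 7 = 3, so Sunday + 3 = Wednesday.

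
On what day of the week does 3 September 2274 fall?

Thursday

Doomsday rule: the anchor day for the 2200s is Friday. For year 74: 74÷12 = 6 r 2, and 2÷4 = 0, so 6+2+0 = 8.
Friday + 8 ≡ Saturday — that's 2274's doomsday.
In September the doomsday date is Sep 5.
Sep 3 is 2 days before Sep 5; 2 mod 7 = 2, so Saturday − 2 = Thursday.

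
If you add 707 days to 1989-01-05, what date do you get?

+365 (one year) → Jan 5, 1990 (342 left).
Jan has 31 days: +27 → Feb 1, 1990 (315 left).
Feb has 28 days: +28 → Mar 1, 1990 (287 left).
Mar has 31 days: +31 → Apr 1, 1990 (256 left).
Apr has 30 days: +30 → May 1, 1990 (226 left).
May has 31 days: +31 → Jun 1, 1990 (195 left).
Jun has 30 days: +30 → Jul 1, 1990 (165 left).
Jul has 31 days: +31 → Aug 1, 1990 (134 left).
Aug has 31 days: +31 → Sep 1, 1990 (103 left).
Sep has 30 days: +30 → Oct 1, 1990 (73 left).
Oct has 31 days: +31 → Nov 1, 1990 (42 left).
Nov has 30 days: +30 → Dec 1, 1990 (12 left).
+12 → Dec 13, 1990.

December 13, 1990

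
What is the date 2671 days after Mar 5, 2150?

+365 (one year) → Mar 5, 2151 (2306 left).
+366 (one year; includes Feb 29, 2152) → Mar 5, 2152 (1940 left).
+365 (one year) → Mar 5, 2153 (1575 left).
+365 (one year) → Mar 5, 2154 (1210 left).
+365 (one year) → Mar 5, 2155 (845 left).
+366 (one year; includes Feb 29, 2156) → Mar 5, 2156 (479 left).
+365 (one year) → Mar 5, 2157 (114 left).
Mar has 31 days: +27 → Apr 1, 2157 (87 left).
Apr has 30 days: +30 → May 1, 2157 (57 left).
May has 31 days: +31 → Jun 1, 2157 (26 left).
+26 → Jun 27, 2157.

June 27, 2157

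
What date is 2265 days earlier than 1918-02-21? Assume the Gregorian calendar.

December 10, 1911

−365 (one year) → Feb 21, 1917 (1900 left).
−366 (one year; includes Feb 29, 1916) → Feb 21, 1916 (1534 left).
−365 (one year) → Feb 21, 1915 (1169 left).
−365 (one year) → Feb 21, 1914 (804 left).
−365 (one year) → Feb 21, 1913 (439 left).
−366 (one year; includes Feb 29, 1912) → Feb 21, 1912 (73 left).
−21 → Jan 31, 1912 (end of Jan, 31 days; 52 left).
−31 → Dec 31, 1911 (end of Dec, 31 days; 21 left).
−21 → Dec 10, 1911.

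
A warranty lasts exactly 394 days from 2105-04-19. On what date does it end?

Apr has 30 days: +12 → May 1, 2105 (382 left).
May has 31 days: +31 → Jun 1, 2105 (351 left).
Jun has 30 days: +30 → Jul 1, 2105 (321 left).
Jul has 31 days: +31 → Aug 1, 2105 (290 left).
Aug has 31 days: +31 → Sep 1, 2105 (259 left).
Sep has 30 days: +30 → Oct 1, 2105 (229 left).
Oct has 31 days: +31 → Nov 1, 2105 (198 left).
Nov has 30 days: +30 → Dec 1, 2105 (168 left).
Dec has 31 days: +31 → Jan 1, 2106 (137 left).
Jan has 31 days: +31 → Feb 1, 2106 (106 left).
Feb has 28 days: +28 → Mar 1, 2106 (78 left).
Mar has 31 days: +31 → Apr 1, 2106 (47 left).
Apr has 30 days: +30 → May 1, 2106 (17 left).
+17 → May 18, 2106.

May 18, 2106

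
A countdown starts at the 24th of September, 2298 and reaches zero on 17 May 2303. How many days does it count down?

Sep 24, 2298 → Sep 24, 2299: 365 days.
Sep 24, 2299 → Sep 24, 2300: 365 days.
Sep 24, 2300 → Sep 24, 2301: 365 days.
Sep 24, 2301 → Sep 24, 2302: 365 days.
Sep 24, 2302 → Oct 24, 2302: 30 days (September has 30).
Oct 24, 2302 → Nov 24, 2302: 31 days (October has 31).
Nov 24, 2302 → Dec 24, 2302: 30 days (November has 30).
Dec 24, 2302 → Jan 24, 2303: 31 days (December has 31).
Jan 24, 2303 → Feb 24, 2303: 31 days (January has 31).
Feb 24, 2303 → Mar 24, 2303: 28 days (February has 28).
Mar 24, 2303 → Apr 24, 2303: 31 days (March has 31).
Apr 24, 2303 → May 17, 2303: 23 days.
Total: 1695 days.

1695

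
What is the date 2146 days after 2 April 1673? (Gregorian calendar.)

February 16, 1679

+365 (one year) → Apr 2, 1674 (1781 left).
+365 (one year) → Apr 2, 1675 (1416 left).
+366 (one year; includes Feb 29, 1676) → Apr 2, 1676 (1050 left).
+365 (one year) → Apr 2, 1677 (685 left).
+365 (one year) → Apr 2, 1678 (320 left).
Apr has 30 days: +29 → May 1, 1678 (291 left).
May has 31 days: +31 → Jun 1, 1678 (260 left).
Jun has 30 days: +30 → Jul 1, 1678 (230 left).
Jul has 31 days: +31 → Aug 1, 1678 (199 left).
Aug has 31 days: +31 → Sep 1, 1678 (168 left).
Sep has 30 days: +30 → Oct 1, 1678 (138 left).
Oct has 31 days: +31 → Nov 1, 1678 (107 left).
Nov has 30 days: +30 → Dec 1, 1678 (77 left).
Dec has 31 days: +31 → Jan 1, 1679 (46 left).
Jan has 31 days: +31 → Feb 1, 1679 (15 left).
+15 → Feb 16, 1679.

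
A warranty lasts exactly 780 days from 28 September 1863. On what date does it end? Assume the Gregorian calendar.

+366 (one year; includes Feb 29, 1864) → Sep 28, 1864 (414 left).
+365 (one year) → Sep 28, 1865 (49 left).
Sep has 30 days: +3 → Oct 1, 1865 (46 left).
Oct has 31 days: +31 → Nov 1, 1865 (15 left).
+15 → Nov 16, 1865.

November 16, 1865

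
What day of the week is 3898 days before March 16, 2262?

Monday

Mar 16, 2262 is a Sunday.
3898 mod 7 = 6, so 3898 days before a Sunday is Sunday − 6 = Monday.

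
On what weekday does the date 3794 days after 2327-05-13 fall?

Friday

May 13, 2327 is a Friday.
3794 mod 7 = 0, so 3794 days after a Friday is Friday + 0 = Friday.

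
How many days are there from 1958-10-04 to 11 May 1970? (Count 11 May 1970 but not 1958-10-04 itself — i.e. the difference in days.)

Oct 4, 1958 → Oct 4, 1959: 365 days.
Oct 4, 1959 → Oct 4, 1960: 366 days (Feb 29, 1960 is in that span).
Oct 4, 1960 → Oct 4, 1961: 365 days.
Oct 4, 1961 → Oct 4, 1962: 365 days.
Oct 4, 1962 → Oct 4, 1963: 365 days.
Oct 4, 1963 → Oct 4, 1964: 366 days (Feb 29, 1964 is in that span).
Oct 4, 1964 → Oct 4, 1965: 365 days.
Oct 4, 1965 → Oct 4, 1966: 365 days.
Oct 4, 1966 → Oct 4, 1967: 365 days.
Oct 4, 1967 → Oct 4, 1968: 366 days (Feb 29, 1968 is in that span).
Oct 4, 1968 → Oct 4, 1969: 365 days.
Oct 4, 1969 → Nov 4, 1969: 31 days (October has 31).
Nov 4, 1969 → Dec 4, 1969: 30 days (November has 30).
Dec 4, 1969 → Jan 4, 1970: 31 days (December has 31).
Jan 4, 1970 → Feb 4, 1970: 31 days (January has 31).
Feb 4, 1970 → Mar 4, 1970: 28 days (February has 28).
Mar 4, 1970 → Apr 4, 1970: 31 days (March has 31).
Apr 4, 1970 → May 4, 1970: 30 days (April has 30).
May 4, 1970 → May 11, 1970: 7 days.
Total: 4237 days.

4237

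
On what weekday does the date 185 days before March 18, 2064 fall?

Mar 18, 2064 is a Tuesday.
185 mod 7 = 3, so 185 days before a Tuesday is Tuesday − 3 = Saturday.

Saturday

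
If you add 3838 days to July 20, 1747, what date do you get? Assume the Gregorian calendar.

+366 (one year; includes Feb 29, 1748) → Jul 20, 1748 (3472 left).
+365 (one year) → Jul 20, 1749 (3107 left).
+365 (one year) → Jul 20, 1750 (2742 left).
+365 (one year) → Jul 20, 1751 (2377 left).
+366 (one year; includes Feb 29, 1752) → Jul 20, 1752 (2011 left).
+365 (one year) → Jul 20, 1753 (1646 left).
+365 (one year) → Jul 20, 1754 (1281 left).
+365 (one year) → Jul 20, 1755 (916 left).
+366 (one year; includes Feb 29, 1756) → Jul 20, 1756 (550 left).
+365 (one year) → Jul 20, 1757 (185 left).
Jul has 31 days: +12 → Aug 1, 1757 (173 left).
Aug has 31 days: +31 → Sep 1, 1757 (142 left).
Sep has 30 days: +30 → Oct 1, 1757 (112 left).
Oct has 31 days: +31 → Nov 1, 1757 (81 left).
Nov has 30 days: +30 → Dec 1, 1757 (51 left).
Dec has 31 days: +31 → Jan 1, 1758 (20 left).
+20 → Jan 21, 1758.

January 21, 1758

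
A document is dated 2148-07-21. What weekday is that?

Doomsday rule: the anchor day for the 2100s is Sunday. For year 48: 48÷12 = 4 r 0, and 0÷4 = 0, so 4+0+0 = 4.
Sunday + 4 ≡ Thursday — that's 2148's doomsday.
In July the doomsday date is Jul 11.
Jul 21 is 10 days after Jul 11; 10 mod 7 = 3, so Thursday + 3 = Sunday.

Sunday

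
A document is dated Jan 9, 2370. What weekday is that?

Friday

Doomsday rule: the anchor day for the 2300s is Wednesday. For year 70: 70÷12 = 5 r 10, and 10÷4 = 2, so 5+10+2 = 17.
Wednesday + 17 ≡ Saturday — that's 2370's doomsday.
In January the doomsday date is Jan 3 (2370 is not a leap year).
Jan 9 is 6 days after Jan 3; 6 mod 7 = 6, so Saturday + 6 = Friday.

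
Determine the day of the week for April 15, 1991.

Monday

Doomsday rule: the anchor day for the 1900s is Wednesday. For year 91: 91÷12 = 7 r 7, and 7÷4 = 1, so 7+7+1 = 15.
Wednesday + 15 ≡ Thursday — that's 1991's doomsday.
In April the doomsday date is Apr 4.
Apr 15 is 11 days after Apr 4; 11 mod 7 = 4, so Thursday + 4 = Monday.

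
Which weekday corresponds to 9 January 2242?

Doomsday rule: the anchor day for the 2200s is Friday. For year 42: 42÷12 = 3 r 6, and 6÷4 = 1, so 3+6+1 = 10.
Friday + 10 ≡ Monday — that's 2242's doomsday.
In January the doomsday date is Jan 3 (2242 is not a leap year).
Jan 9 is 6 days after Jan 3; 6 mod 7 = 6, so Monday + 6 = Sunday.

Sunday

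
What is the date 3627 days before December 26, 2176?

January 21, 2167

−366 (one year; includes Feb 29, 2176) → Dec 26, 2175 (3261 left).
−365 (one year) → Dec 26, 2174 (2896 left).
−365 (one year) → Dec 26, 2173 (2531 left).
−365 (one year) → Dec 26, 2172 (2166 left).
−366 (one year; includes Feb 29, 2172) → Dec 26, 2171 (1800 left).
−365 (one year) → Dec 26, 2170 (1435 left).
−365 (one year) → Dec 26, 2169 (1070 left).
−365 (one year) → Dec 26, 2168 (705 left).
−366 (one year; includes Feb 29, 2168) → Dec 26, 2167 (339 left).
−26 → Nov 30, 2167 (end of Nov, 30 days; 313 left).
−30 → Oct 31, 2167 (end of Oct, 31 days; 283 left).
−31 → Sep 30, 2167 (end of Sep, 30 days; 252 left).
−30 → Aug 31, 2167 (end of Aug, 31 days; 222 left).
−31 → Jul 31, 2167 (end of Jul, 31 days; 191 left).
−31 → Jun 30, 2167 (end of Jun, 30 days; 160 left).
−30 → May 31, 2167 (end of May, 31 days; 130 left).
−31 → Apr 30, 2167 (end of Apr, 30 days; 99 left).
−30 → Mar 31, 2167 (end of Mar, 31 days; 69 left).
−31 → Feb 28, 2167 (end of Feb, 28 days; 38 left).
−28 → Jan 31, 2167 (end of Jan, 31 days; 10 left).
−10 → Jan 21, 2167.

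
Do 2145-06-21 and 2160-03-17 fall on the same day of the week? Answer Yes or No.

Yes

From Jun 21, 2145 to Mar 17, 2160 is 5383 days.
5383 mod 7 = 0, so they are the same weekday.
(Jun 21, 2145 is a Monday; Mar 17, 2160 is a Monday.)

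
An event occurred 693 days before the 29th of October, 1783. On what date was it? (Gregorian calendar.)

−365 (one year) → Oct 29, 1782 (328 left).
−29 → Sep 30, 1782 (end of Sep, 30 days; 299 left).
−30 → Aug 31, 1782 (end of Aug, 31 days; 269 left).
−31 → Jul 31, 1782 (end of Jul, 31 days; 238 left).
−31 → Jun 30, 1782 (end of Jun, 30 days; 207 left).
−30 → May 31, 1782 (end of May, 31 days; 177 left).
−31 → Apr 30, 1782 (end of Apr, 30 days; 146 left).
−30 → Mar 31, 1782 (end of Mar, 31 days; 116 left).
−31 → Feb 28, 1782 (end of Feb, 28 days; 85 left).
−28 → Jan 31, 1782 (end of Jan, 31 days; 57 left).
−31 → Dec 31, 1781 (end of Dec, 31 days; 26 left).
−26 → Dec 5, 1781.

December 5, 1781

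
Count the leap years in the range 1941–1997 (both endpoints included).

Multiples of 4 in [1941,1997]: 14.
Of those, multiples of 100: 0 (not leap unless ÷400).
Multiples of 400: 0.
Leap years = 14 − 0 + 0 = 14.

14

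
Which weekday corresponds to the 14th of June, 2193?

Doomsday rule: the anchor day for the 2100s is Sunday. For year 93: 93÷12 = 7 r 9, and 9÷4 = 2, so 7+9+2 = 18.
Sunday + 18 ≡ Thursday — that's 2193's doomsday.
In June the doomsday date is Jun 6.
Jun 14 is 8 days after Jun 6; 8 mod 7 = 1, so Thursday + 1 = Friday.

Friday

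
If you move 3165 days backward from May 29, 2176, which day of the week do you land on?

Tuesday

First find the weekday of May 29, 2176. Doomsday rule: the anchor day for the 2100s is Sunday. For year 76: 76÷12 = 6 r 4, and 4÷4 = 1, so 6+4+1 = 11.
Sunday + 11 ≡ Thursday — that's 2176's doomsday.
In May the doomsday date is May 9.
May 29 is 20 days after May 9; 20 mod 7 = 6, so Thursday + 6 = Wednesday.
3165 mod 7 = 1, so 3165 days before a Wednesday is Wednesday − 1 = Tuesday.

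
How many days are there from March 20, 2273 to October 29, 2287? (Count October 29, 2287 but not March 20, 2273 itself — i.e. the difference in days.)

5336

Mar 20, 2273 → Mar 20, 2274: 365 days.
Mar 20, 2274 → Mar 20, 2275: 365 days.
Mar 20, 2275 → Mar 20, 2276: 366 days (Feb 29, 2276 is in that span).
Mar 20, 2276 → Mar 20, 2277: 365 days.
Mar 20, 2277 → Mar 20, 2278: 365 days.
Mar 20, 2278 → Mar 20, 2279: 365 days.
Mar 20, 2279 → Mar 20, 2280: 366 days (Feb 29, 2280 is in that span).
Mar 20, 2280 → Mar 20, 2281: 365 days.
Mar 20, 2281 → Mar 20, 2282: 365 days.
Mar 20, 2282 → Mar 20, 2283: 365 days.
Mar 20, 2283 → Mar 20, 2284: 366 days (Feb 29, 2284 is in that span).
Mar 20, 2284 → Mar 20, 2285: 365 days.
Mar 20, 2285 → Mar 20, 2286: 365 days.
Mar 20, 2286 → Mar 20, 2287: 365 days.
Mar 20, 2287 → Apr 20, 2287: 31 days (March has 31).
Apr 20, 2287 → May 20, 2287: 30 days (April has 30).
May 20, 2287 → Jun 20, 2287: 31 days (May has 31).
Jun 20, 2287 → Jul 20, 2287: 30 days (June has 30).
Jul 20, 2287 → Aug 20, 2287: 31 days (July has 31).
Aug 20, 2287 → Sep 20, 2287: 31 days (August has 31).
Sep 20, 2287 → Oct 20, 2287: 30 days (September has 30).
Oct 20, 2287 → Oct 29, 2287: 9 days.
Total: 5336 days.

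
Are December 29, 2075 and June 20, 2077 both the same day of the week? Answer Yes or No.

Yes

From Dec 29, 2075 to Jun 20, 2077 is 539 days.
539 mod 7 = 0, so they are the same weekday.
(Dec 29, 2075 is a Sunday; Jun 20, 2077 is a Sunday.)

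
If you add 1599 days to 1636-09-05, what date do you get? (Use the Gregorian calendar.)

+365 (one year) → Sep 5, 1637 (1234 left).
+365 (one year) → Sep 5, 1638 (869 left).
+365 (one year) → Sep 5, 1639 (504 left).
+366 (one year; includes Feb 29, 1640) → Sep 5, 1640 (138 left).
Sep has 30 days: +26 → Oct 1, 1640 (112 left).
Oct has 31 days: +31 → Nov 1, 1640 (81 left).
Nov has 30 days: +30 → Dec 1, 1640 (51 left).
Dec has 31 days: +31 → Jan 1, 1641 (20 left).
+20 → Jan 21, 1641.

January 21, 1641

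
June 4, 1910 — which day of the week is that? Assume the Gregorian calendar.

Saturday

Doomsday rule: the anchor day for the 1900s is Wednesday. For year 10: 10÷12 = 0 r 10, and 10÷4 = 2, so 0+10+2 = 12.
Wednesday + 12 ≡ Monday — that's 1910's doomsday.
In June the doomsday date is Jun 6.
Jun 4 is 2 days before Jun 6; 2 mod 7 = 2, so Monday − 2 = Saturday.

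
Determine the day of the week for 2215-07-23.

Doomsday rule: the anchor day for the 2200s is Friday. For year 15: 15÷12 = 1 r 3, and 3÷4 = 0, so 1+3+0 = 4.
Friday + 4 ≡ Tuesday — that's 2215's doomsday.
In July the doomsday date is Jul 11.
Jul 23 is 12 days after Jul 11; 12 mod 7 = 5, so Tuesday + 5 = Sunday.

Sunday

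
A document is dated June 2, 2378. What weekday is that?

Doomsday rule: the anchor day for the 2300s is Wednesday. For year 78: 78÷12 = 6 r 6, and 6÷4 = 1, so 6+6+1 = 13.
Wednesday + 13 ≡ Tuesday — that's 2378's doomsday.
In June the doomsday date is Jun 6.
Jun 2 is 4 days before Jun 6; 4 mod 7 = 4, so Tuesday − 4 = Friday.

Friday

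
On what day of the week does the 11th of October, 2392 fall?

Sunday

Doomsday rule: the anchor day for the 2300s is Wednesday. For year 92: 92÷12 = 7 r 8, and 8÷4 = 2, so 7+8+2 = 17.
Wednesday + 17 ≡ Saturday — that's 2392's doomsday.
In October the doomsday date is Oct 10.
Oct 11 is 1 day after Oct 10; 1 mod 7 = 1, so Saturday + 1 = Sunday.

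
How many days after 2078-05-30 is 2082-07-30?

1522

May 30, 2078 → May 30, 2079: 365 days.
May 30, 2079 → May 30, 2080: 366 days (Feb 29, 2080 is in that span).
May 30, 2080 → May 30, 2081: 365 days.
May 30, 2081 → May 30, 2082: 365 days.
May 30, 2082 → Jun 30, 2082: 31 days (May has 31).
Jun 30, 2082 → Jul 30, 2082: 30 days.
Total: 1522 days.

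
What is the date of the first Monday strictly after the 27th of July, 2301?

Jul 27, 2301 is a Saturday.
From Saturday to the next Monday is 2 days.
Jul 27, 2301 + 2 = Jul 29, 2301.

July 29, 2301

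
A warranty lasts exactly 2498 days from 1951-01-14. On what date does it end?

+365 (one year) → Jan 14, 1952 (2133 left).
+366 (one year; includes Feb 29, 1952) → Jan 14, 1953 (1767 left).
+365 (one year) → Jan 14, 1954 (1402 left).
+365 (one year) → Jan 14, 1955 (1037 left).
+365 (one year) → Jan 14, 1956 (672 left).
+366 (one year; includes Feb 29, 1956) → Jan 14, 1957 (306 left).
Jan has 31 days: +18 → Feb 1, 1957 (288 left).
Feb has 28 days: +28 → Mar 1, 1957 (260 left).
Mar has 31 days: +31 → Apr 1, 1957 (229 left).
Apr has 30 days: +30 → May 1, 1957 (199 left).
May has 31 days: +31 → Jun 1, 1957 (168 left).
Jun has 30 days: +30 → Jul 1, 1957 (138 left).
Jul has 31 days: +31 → Aug 1, 1957 (107 left).
Aug has 31 days: +31 → Sep 1, 1957 (76 left).
Sep has 30 days: +30 → Oct 1, 1957 (46 left).
Oct has 31 days: +31 → Nov 1, 1957 (15 left).
+15 → Nov 16, 1957.

November 16, 1957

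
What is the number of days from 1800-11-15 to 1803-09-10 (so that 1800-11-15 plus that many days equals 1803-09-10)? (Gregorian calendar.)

Nov 15, 1800 → Nov 15, 1801: 365 days.
Nov 15, 1801 → Nov 15, 1802: 365 days.
Nov 15, 1802 → Dec 15, 1802: 30 days (November has 30).
Dec 15, 1802 → Jan 15, 1803: 31 days (December has 31).
Jan 15, 1803 → Feb 15, 1803: 31 days (January has 31).
Feb 15, 1803 → Mar 15, 1803: 28 days (February has 28).
Mar 15, 1803 → Apr 15, 1803: 31 days (March has 31).
Apr 15, 1803 → May 15, 1803: 30 days (April has 30).
May 15, 1803 → Jun 15, 1803: 31 days (May has 31).
Jun 15, 1803 → Jul 15, 1803: 30 days (June has 30).
Jul 15, 1803 → Aug 15, 1803: 31 days (July has 31).
Aug 15, 1803 → Sep 10, 1803: 26 days.
Total: 1029 days.

1029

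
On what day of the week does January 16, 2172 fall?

Doomsday rule: the anchor day for the 2100s is Sunday. For year 72: 72÷12 = 6 r 0, and 0÷4 = 0, so 6+0+0 = 6.
Sunday + 6 ≡ Saturday — that's 2172's doomsday.
In January the doomsday date is Jan 4 (2172 is a leap year (divisible by 4)).
Jan 16 is 12 days after Jan 4; 12 mod 7 = 5, so Saturday + 5 = Thursday.

Thursday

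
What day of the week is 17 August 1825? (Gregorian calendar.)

Doomsday rule: the anchor day for the 1800s is Friday. For year 25: 25÷12 = 2 r 1, and 1÷4 = 0, so 2+1+0 = 3.
Friday + 3 ≡ Monday — that's 1825's doomsday.
In August the doomsday date is Aug 8.
Aug 17 is 9 days after Aug 8; 9 mod 7 = 2, so Monday + 2 = Wednesday.

Wednesday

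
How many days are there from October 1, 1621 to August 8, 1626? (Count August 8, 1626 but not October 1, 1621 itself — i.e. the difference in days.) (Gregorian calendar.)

1772

Oct 1, 1621 → Oct 1, 1622: 365 days.
Oct 1, 1622 → Oct 1, 1623: 365 days.
Oct 1, 1623 → Oct 1, 1624: 366 days (Feb 29, 1624 is in that span).
Oct 1, 1624 → Oct 1, 1625: 365 days.
Oct 1, 1625 → Nov 1, 1625: 31 days (October has 31).
Nov 1, 1625 → Dec 1, 1625: 30 days (November has 30).
Dec 1, 1625 → Jan 1, 1626: 31 days (December has 31).
Jan 1, 1626 → Feb 1, 1626: 31 days (January has 31).
Feb 1, 1626 → Mar 1, 1626: 28 days (February has 28).
Mar 1, 1626 → Apr 1, 1626: 31 days (March has 31).
Apr 1, 1626 → May 1, 1626: 30 days (April has 30).
May 1, 1626 → Jun 1, 1626: 31 days (May has 31).
Jun 1, 1626 → Jul 1, 1626: 30 days (June has 30).
Jul 1, 1626 → Aug 1, 1626: 31 days (July has 31).
Aug 1, 1626 → Aug 8, 1626: 7 days.
Total: 1772 days.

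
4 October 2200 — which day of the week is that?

Doomsday rule: the anchor day for the 2200s is Friday. For year 00: 0÷12 = 0 r 0, and 0÷4 = 0, so 0+0+0 = 0.
Friday + 0 ≡ Friday — that's 2200's doomsday.
In October the doomsday date is Oct 10.
Oct 4 is 6 days before Oct 10; 6 mod 7 = 6, so Friday − 6 = Saturday.

Saturday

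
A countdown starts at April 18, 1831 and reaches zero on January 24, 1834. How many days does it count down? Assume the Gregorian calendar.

Apr 18, 1831 → Apr 18, 1832: 366 days (Feb 29, 1832 is in that span).
Apr 18, 1832 → Apr 18, 1833: 365 days.
Apr 18, 1833 → May 18, 1833: 30 days (April has 30).
May 18, 1833 → Jun 18, 1833: 31 days (May has 31).
Jun 18, 1833 → Jul 18, 1833: 30 days (June has 30).
Jul 18, 1833 → Aug 18, 1833: 31 days (July has 31).
Aug 18, 1833 → Sep 18, 1833: 31 days (August has 31).
Sep 18, 1833 → Oct 18, 1833: 30 days (September has 30).
Oct 18, 1833 → Nov 18, 1833: 31 days (October has 31).
Nov 18, 1833 → Dec 18, 1833: 30 days (November has 30).
Dec 18, 1833 → Jan 18, 1834: 31 days (December has 31).
Jan 18, 1834 → Jan 24, 1834: 6 days.
Total: 1012 days.

1012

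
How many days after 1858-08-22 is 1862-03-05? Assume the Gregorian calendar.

1291

Aug 22, 1858 → Aug 22, 1859: 365 days.
Aug 22, 1859 → Aug 22, 1860: 366 days (Feb 29, 1860 is in that span).
Aug 22, 1860 → Aug 22, 1861: 365 days.
Aug 22, 1861 → Sep 22, 1861: 31 days (August has 31).
Sep 22, 1861 → Oct 22, 1861: 30 days (September has 30).
Oct 22, 1861 → Nov 22, 1861: 31 days (October has 31).
Nov 22, 1861 → Dec 22, 1861: 30 days (November has 30).
Dec 22, 1861 → Jan 22, 1862: 31 days (December has 31).
Jan 22, 1862 → Feb 22, 1862: 31 days (January has 31).
Feb 22, 1862 → Mar 5, 1862: 11 days.
Total: 1291 days.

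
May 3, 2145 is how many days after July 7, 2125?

Jul 7, 2125 → Jul 7, 2126: 365 days.
Jul 7, 2126 → Jul 7, 2127: 365 days.
Jul 7, 2127 → Jul 7, 2128: 366 days (Feb 29, 2128 is in that span).
Jul 7, 2128 → Jul 7, 2129: 365 days.
Jul 7, 2129 → Jul 7, 2130: 365 days.
Jul 7, 2130 → Jul 7, 2131: 365 days.
Jul 7, 2131 → Jul 7, 2132: 366 days (Feb 29, 2132 is in that span).
Jul 7, 2132 → Jul 7, 2133: 365 days.
Jul 7, 2133 → Jul 7, 2134: 365 days.
Jul 7, 2134 → Jul 7, 2135: 365 days.
Jul 7, 2135 → Jul 7, 2136: 366 days (Feb 29, 2136 is in that span).
Jul 7, 2136 → Jul 7, 2137: 365 days.
Jul 7, 2137 → Jul 7, 2138: 365 days.
Jul 7, 2138 → Jul 7, 2139: 365 days.
Jul 7, 2139 → Jul 7, 2140: 366 days (Feb 29, 2140 is in that span).
Jul 7, 2140 → Jul 7, 2141: 365 days.
Jul 7, 2141 → Jul 7, 2142: 365 days.
Jul 7, 2142 → Jul 7, 2143: 365 days.
Jul 7, 2143 → Jul 7, 2144: 366 days (Feb 29, 2144 is in that span).
Jul 7, 2144 → Aug 7, 2144: 31 days (July has 31).
Aug 7, 2144 → Sep 7, 2144: 31 days (August has 31).
Sep 7, 2144 → Oct 7, 2144: 30 days (September has 30).
Oct 7, 2144 → Nov 7, 2144: 31 days (October has 31).
Nov 7, 2144 → Dec 7, 2144: 30 days (November has 30).
Dec 7, 2144 → Jan 7, 2145: 31 days (December has 31).
Jan 7, 2145 → Feb 7, 2145: 31 days (January has 31).
Feb 7, 2145 → Mar 7, 2145: 28 days (February has 28).
Mar 7, 2145 → Apr 7, 2145: 31 days (March has 31).
Apr 7, 2145 → May 3, 2145: 26 days.
Total: 7240 days.

7240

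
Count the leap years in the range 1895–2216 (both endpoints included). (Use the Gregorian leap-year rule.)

Multiples of 4 in [1895,2216]: 81.
Of those, multiples of 100: 4 (not leap unless ÷400).
Multiples of 400: 1.
Leap years = 81 − 4 + 1 = 78.

78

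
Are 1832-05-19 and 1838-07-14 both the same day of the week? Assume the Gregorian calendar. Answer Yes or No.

Yes

From May 19, 1832 to Jul 14, 1838 is 2247 days.
2247 mod 7 = 0, so they are the same weekday.
(May 19, 1832 is a Saturday; Jul 14, 1838 is a Saturday.)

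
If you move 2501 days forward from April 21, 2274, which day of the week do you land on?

Apr 21, 2274 is a Tuesday.
2501 mod 7 = 2, so 2501 days after a Tuesday is Tuesday + 2 = Thursday.

Thursday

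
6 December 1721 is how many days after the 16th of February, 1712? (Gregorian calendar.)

Feb 16, 1712 → Feb 16, 1713: 366 days (Feb 29, 1712 is in that span).
Feb 16, 1713 → Feb 16, 1714: 365 days.
Feb 16, 1714 → Feb 16, 1715: 365 days.
Feb 16, 1715 → Feb 16, 1716: 365 days.
Feb 16, 1716 → Feb 16, 1717: 366 days (Feb 29, 1716 is in that span).
Feb 16, 1717 → Feb 16, 1718: 365 days.
Feb 16, 1718 → Feb 16, 1719: 365 days.
Feb 16, 1719 → Feb 16, 1720: 365 days.
Feb 16, 1720 → Feb 16, 1721: 366 days (Feb 29, 1720 is in that span).
Feb 16, 1721 → Mar 16, 1721: 28 days (February has 28).
Mar 16, 1721 → Apr 16, 1721: 31 days (March has 31).
Apr 16, 1721 → May 16, 1721: 30 days (April has 30).
May 16, 1721 → Jun 16, 1721: 31 days (May has 31).
Jun 16, 1721 → Jul 16, 1721: 30 days (June has 30).
Jul 16, 1721 → Aug 16, 1721: 31 days (July has 31).
Aug 16, 1721 → Sep 16, 1721: 31 days (August has 31).
Sep 16, 1721 → Oct 16, 1721: 30 days (September has 30).
Oct 16, 1721 → Nov 16, 1721: 31 days (October has 31).
Nov 16, 1721 → Dec 6, 1721: 20 days.
Total: 3581 days.

3581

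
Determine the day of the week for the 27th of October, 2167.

Tuesday

Doomsday rule: the anchor day for the 2100s is Sunday. For year 67: 67÷12 = 5 r 7, and 7÷4 = 1, so 5+7+1 = 13.
Sunday + 13 ≡ Saturday — that's 2167's doomsday.
In October the doomsday date is Oct 10.
Oct 27 is 17 days after Oct 10; 17 mod 7 = 3, so Saturday + 3 = Tuesday.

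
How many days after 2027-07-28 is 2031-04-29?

Jul 28, 2027 → Jul 28, 2028: 366 days (Feb 29, 2028 is in that span).
Jul 28, 2028 → Jul 28, 2029: 365 days.
Jul 28, 2029 → Jul 28, 2030: 365 days.
Jul 28, 2030 → Aug 28, 2030: 31 days (July has 31).
Aug 28, 2030 → Sep 28, 2030: 31 days (August has 31).
Sep 28, 2030 → Oct 28, 2030: 30 days (September has 30).
Oct 28, 2030 → Nov 28, 2030: 31 days (October has 31).
Nov 28, 2030 → Dec 28, 2030: 30 days (November has 30).
Dec 28, 2030 → Jan 28, 2031: 31 days (December has 31).
Jan 28, 2031 → Feb 28, 2031: 31 days (January has 31).
Feb 28, 2031 → Mar 28, 2031: 28 days (February has 28).
Mar 28, 2031 → Apr 28, 2031: 31 days (March has 31).
Apr 28, 2031 → Apr 29, 2031: 1 days.
Total: 1371 days.

1371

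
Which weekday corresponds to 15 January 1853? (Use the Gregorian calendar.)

Saturday

January 1, 1853 is a Saturday.
Jan 1, 1853 → Jan 15, 1853: 14 days.
Total: 14 days.
14 mod 7 = 0, so Saturday + 0 = Saturday.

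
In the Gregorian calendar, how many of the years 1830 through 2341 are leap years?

124

Multiples of 4 in [1830,2341]: 128.
Of those, multiples of 100: 5 (not leap unless ÷400).
Multiples of 400: 1.
Leap years = 128 − 5 + 1 = 124.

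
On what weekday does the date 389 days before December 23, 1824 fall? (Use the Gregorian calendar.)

Sunday

First find the weekday of Dec 23, 1824. Doomsday rule: the anchor day for the 1800s is Friday. For year 24: 24÷12 = 2 r 0, and 0÷4 = 0, so 2+0+0 = 2.
Friday + 2 ≡ Sunday — that's 1824's doomsday.
In December the doomsday date is Dec 12.
Dec 23 is 11 days after Dec 12; 11 mod 7 = 4, so Sunday + 4 = Thursday.
389 mod 7 = 4, so 389 days before a Thursday is Thursday − 4 = Sunday.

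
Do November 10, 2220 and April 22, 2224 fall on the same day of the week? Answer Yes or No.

No

From Nov 10, 2220 to Apr 22, 2224 is 1259 days.
1259 mod 7 = 6, so they are different weekdays.
(Nov 10, 2220 is a Friday; Apr 22, 2224 is a Thursday.)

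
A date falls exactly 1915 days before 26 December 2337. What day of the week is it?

Wednesday

First find the weekday of Dec 26, 2337. Doomsday rule: the anchor day for the 2300s is Wednesday. For year 37: 37÷12 = 3 r 1, and 1÷4 = 0, so 3+1+0 = 4.
Wednesday + 4 ≡ Sunday — that's 2337's doomsday.
In December the doomsday date is Dec 12.
Dec 26 is 14 days after Dec 12; 14 mod 7 = 0, so Sunday + 0 = Sunday.
1915 mod 7 = 4, so 1915 days before a Sunday is Sunday − 4 = Wednesday.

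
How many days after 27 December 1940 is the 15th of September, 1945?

Dec 27, 1940 → Dec 27, 1941: 365 days.
Dec 27, 1941 → Dec 27, 1942: 365 days.
Dec 27, 1942 → Dec 27, 1943: 365 days.
Dec 27, 1943 → Dec 27, 1944: 366 days (Feb 29, 1944 is in that span).
Dec 27, 1944 → Jan 27, 1945: 31 days (December has 31).
Jan 27, 1945 → Feb 27, 1945: 31 days (January has 31).
Feb 27, 1945 → Mar 27, 1945: 28 days (February has 28).
Mar 27, 1945 → Apr 27, 1945: 31 days (March has 31).
Apr 27, 1945 → May 27, 1945: 30 days (April has 30).
May 27, 1945 → Jun 27, 1945: 31 days (May has 31).
Jun 27, 1945 → Jul 27, 1945: 30 days (June has 30).
Jul 27, 1945 → Aug 27, 1945: 31 days (July has 31).
Aug 27, 1945 → Sep 15, 1945: 19 days.
Total: 1723 days.

1723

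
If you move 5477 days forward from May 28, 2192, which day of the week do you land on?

May 28, 2192 is a Monday.
5477 mod 7 = 3, so 5477 days after a Monday is Monday + 3 = Thursday.

Thursday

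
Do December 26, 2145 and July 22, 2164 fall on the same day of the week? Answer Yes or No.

From Dec 26, 2145 to Jul 22, 2164 is 6783 days.
6783 mod 7 = 0, so they are the same weekday.
(Dec 26, 2145 is a Sunday; Jul 22, 2164 is a Sunday.)

Yes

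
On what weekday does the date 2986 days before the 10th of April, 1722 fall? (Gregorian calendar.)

Monday

First find the weekday of Apr 10, 1722. Doomsday rule: the anchor day for the 1700s is Sunday. For year 22: 22÷12 = 1 r 10, and 10÷4 = 2, so 1+10+2 = 13.
Sunday + 13 ≡ Saturday — that's 1722's doomsday.
In April the doomsday date is Apr 4.
Apr 10 is 6 days after Apr 4; 6 mod 7 = 6, so Saturday + 6 = Friday.
2986 mod 7 = 4, so 2986 days before a Friday is Friday − 4 = Monday.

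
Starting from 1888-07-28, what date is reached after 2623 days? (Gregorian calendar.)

+365 (one year) → Jul 28, 1889 (2258 left).
+365 (one year) → Jul 28, 1890 (1893 left).
+365 (one year) → Jul 28, 1891 (1528 left).
+366 (one year; includes Feb 29, 1892) → Jul 28, 1892 (1162 left).
+365 (one year) → Jul 28, 1893 (797 left).
+365 (one year) → Jul 28, 1894 (432 left).
+365 (one year) → Jul 28, 1895 (67 left).
Jul has 31 days: +4 → Aug 1, 1895 (63 left).
Aug has 31 days: +31 → Sep 1, 1895 (32 left).
Sep has 30 days: +30 → Oct 1, 1895 (2 left).
+2 → Oct 3, 1895.

October 3, 1895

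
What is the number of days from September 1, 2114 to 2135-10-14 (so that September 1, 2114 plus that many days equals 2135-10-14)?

Sep 1, 2114 → Sep 1, 2115: 365 days.
Sep 1, 2115 → Sep 1, 2116: 366 days (Feb 29, 2116 is in that span).
Sep 1, 2116 → Sep 1, 2117: 365 days.
Sep 1, 2117 → Sep 1, 2118: 365 days.
Sep 1, 2118 → Sep 1, 2119: 365 days.
Sep 1, 2119 → Sep 1, 2120: 366 days (Feb 29, 2120 is in that span).
Sep 1, 2120 → Sep 1, 2121: 365 days.
Sep 1, 2121 → Sep 1, 2122: 365 days.
Sep 1, 2122 → Sep 1, 2123: 365 days.
Sep 1, 2123 → Sep 1, 2124: 366 days (Feb 29, 2124 is in that span).
Sep 1, 2124 → Sep 1, 2125: 365 days.
Sep 1, 2125 → Sep 1, 2126: 365 days.
Sep 1, 2126 → Sep 1, 2127: 365 days.
Sep 1, 2127 → Sep 1, 2128: 366 days (Feb 29, 2128 is in that span).
Sep 1, 2128 → Sep 1, 2129: 365 days.
Sep 1, 2129 → Sep 1, 2130: 365 days.
Sep 1, 2130 → Sep 1, 2131: 365 days.
Sep 1, 2131 → Sep 1, 2132: 366 days (Feb 29, 2132 is in that span).
Sep 1, 2132 → Sep 1, 2133: 365 days.
Sep 1, 2133 → Sep 1, 2134: 365 days.
Sep 1, 2134 → Sep 1, 2135: 365 days.
Sep 1, 2135 → Oct 1, 2135: 30 days (September has 30).
Oct 1, 2135 → Oct 14, 2135: 13 days.
Total: 7713 days.

7713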